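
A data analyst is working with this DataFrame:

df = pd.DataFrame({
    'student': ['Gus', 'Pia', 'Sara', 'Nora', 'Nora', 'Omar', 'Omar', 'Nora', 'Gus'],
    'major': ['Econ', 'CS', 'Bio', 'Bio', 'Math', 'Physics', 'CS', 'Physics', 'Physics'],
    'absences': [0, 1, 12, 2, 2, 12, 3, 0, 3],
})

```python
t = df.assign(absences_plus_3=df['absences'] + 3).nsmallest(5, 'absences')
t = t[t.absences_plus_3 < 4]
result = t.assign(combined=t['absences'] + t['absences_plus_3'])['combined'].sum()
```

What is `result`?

6

add column absences_plus_3 = df['absences'] + 3:
  student    major  absences  absences_plus_3
0     Gus     Econ         0                3
1     Pia       CS         1                4
2    Sara      Bio        12               15
3    Nora      Bio         2                5
4    Nora     Math         2                5
5    Omar  Physics        12               15
6    Omar       CS         3                6
7    Nora  Physics         0                3
8     Gus  Physics         3                6
take 5 rows with smallest absences:
  student    major  absences  absences_plus_3
0     Gus     Econ         0                3
7    Nora  Physics         0                3
1     Pia       CS         1                4
3    Nora      Bio         2                5
4    Nora     Math         2                5
filter rows where absences_plus_3 < 4:
  student    major  absences  absences_plus_3
0     Gus     Econ         0                3
7    Nora  Physics         0                3
add column combined = t['absences'] + t['absences_plus_3']:
  student    major  absences  absences_plus_3  combined
0     Gus     Econ         0                3         3
7    Nora  Physics         0                3         3
sum of column 'combined' → 6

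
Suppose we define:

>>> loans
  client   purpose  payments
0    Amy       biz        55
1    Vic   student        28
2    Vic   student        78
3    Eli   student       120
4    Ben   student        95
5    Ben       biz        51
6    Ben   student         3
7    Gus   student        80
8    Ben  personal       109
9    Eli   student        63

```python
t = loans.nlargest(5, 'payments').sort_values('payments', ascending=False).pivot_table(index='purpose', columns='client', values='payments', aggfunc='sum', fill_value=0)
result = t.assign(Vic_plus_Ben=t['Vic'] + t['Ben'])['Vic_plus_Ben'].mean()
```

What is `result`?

take 5 rows with largest payments:
  client   purpose  payments
3    Eli   student       120
8    Ben  personal       109
4    Ben   student        95
7    Gus   student        80
2    Vic   student        78
sort by payments descending:
  client   purpose  payments
3    Eli   student       120
8    Ben  personal       109
4    Ben   student        95
7    Gus   student        80
2    Vic   student        78
pivot: rows=purpose, cols=client, sum(payments):
client    Ben  Eli  Gus  Vic
purpose                     
personal  109    0    0    0
student    95  120   80   78
add column Vic_plus_Ben = t['Vic'] + t['Ben']:
client    Ben  Eli  Gus  Vic  Vic_plus_Ben
purpose                                   
personal  109    0    0    0           109
student    95  120   80   78           173

141.0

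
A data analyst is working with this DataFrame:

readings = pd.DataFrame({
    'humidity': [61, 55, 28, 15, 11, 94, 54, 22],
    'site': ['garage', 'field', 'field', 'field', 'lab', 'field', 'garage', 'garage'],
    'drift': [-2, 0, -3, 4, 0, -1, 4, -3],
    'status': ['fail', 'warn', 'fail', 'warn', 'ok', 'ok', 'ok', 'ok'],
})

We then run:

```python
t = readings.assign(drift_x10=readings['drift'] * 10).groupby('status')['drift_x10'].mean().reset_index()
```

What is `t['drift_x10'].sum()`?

-5.0

add column drift_x10 = readings['drift'] * 10:
   humidity    site  drift status  drift_x10
0        61  garage     -2   fail        -20
1        55   field      0   warn          0
2        28   field     -3   fail        -30
3        15   field      4   warn         40
4        11     lab      0     ok          0
5        94   field     -1     ok        -10
6        54  garage      4     ok         40
7        22  garage     -3     ok        -30
group by status, mean of drift_x10:
status
fail   -25.0
ok       0.0
warn    20.0
Name: drift_x10, dtype: float64
reset_index():
  status  drift_x10
0   fail      -25.0
1     ok        0.0
2   warn       20.0
Finally, sum of column 'drift_x10' = -5.0.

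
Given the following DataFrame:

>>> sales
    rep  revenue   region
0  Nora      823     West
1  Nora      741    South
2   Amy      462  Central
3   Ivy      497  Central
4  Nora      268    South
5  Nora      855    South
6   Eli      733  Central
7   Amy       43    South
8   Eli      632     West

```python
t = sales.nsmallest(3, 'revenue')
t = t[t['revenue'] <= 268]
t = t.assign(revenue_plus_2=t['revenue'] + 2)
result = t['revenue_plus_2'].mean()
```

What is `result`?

take 3 rows with smallest revenue:
    rep  revenue   region
7   Amy       43    South
4  Nora      268    South
2   Amy      462  Central
filter rows where revenue <= 268:
    rep  revenue region
7   Amy       43  South
4  Nora      268  South
add column revenue_plus_2 = t['revenue'] + 2:
    rep  revenue region  revenue_plus_2
7   Amy       43  South              45
4  Nora      268  South             270
So mean() = 157.5.

157.5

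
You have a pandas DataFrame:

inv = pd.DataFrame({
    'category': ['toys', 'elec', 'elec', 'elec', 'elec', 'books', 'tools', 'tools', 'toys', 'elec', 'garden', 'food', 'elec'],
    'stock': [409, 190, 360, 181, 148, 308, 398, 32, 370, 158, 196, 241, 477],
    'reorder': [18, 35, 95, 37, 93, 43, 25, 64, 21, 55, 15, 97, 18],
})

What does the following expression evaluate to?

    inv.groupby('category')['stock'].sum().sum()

3468

group by category, sum of stock:
category
books      308
elec      1514
food       241
garden     196
tools      430
toys       779
Name: stock, dtype: int64
So sum() = 3468.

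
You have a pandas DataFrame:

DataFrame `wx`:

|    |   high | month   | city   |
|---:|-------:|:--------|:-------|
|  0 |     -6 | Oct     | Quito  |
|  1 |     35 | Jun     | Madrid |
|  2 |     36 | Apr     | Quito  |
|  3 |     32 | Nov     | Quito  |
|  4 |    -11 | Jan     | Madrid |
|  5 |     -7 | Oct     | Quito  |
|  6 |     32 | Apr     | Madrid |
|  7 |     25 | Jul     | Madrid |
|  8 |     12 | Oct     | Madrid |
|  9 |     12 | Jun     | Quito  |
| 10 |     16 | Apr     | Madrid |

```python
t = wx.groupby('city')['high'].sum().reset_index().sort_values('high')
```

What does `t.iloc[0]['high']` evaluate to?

group by city, sum of high:
city
Madrid    109
Quito      67
Name: high, dtype: int64
reset_index():
     city  high
0  Madrid   109
1   Quito    67
sort by high:
     city  high
1   Quito    67
0  Madrid   109

67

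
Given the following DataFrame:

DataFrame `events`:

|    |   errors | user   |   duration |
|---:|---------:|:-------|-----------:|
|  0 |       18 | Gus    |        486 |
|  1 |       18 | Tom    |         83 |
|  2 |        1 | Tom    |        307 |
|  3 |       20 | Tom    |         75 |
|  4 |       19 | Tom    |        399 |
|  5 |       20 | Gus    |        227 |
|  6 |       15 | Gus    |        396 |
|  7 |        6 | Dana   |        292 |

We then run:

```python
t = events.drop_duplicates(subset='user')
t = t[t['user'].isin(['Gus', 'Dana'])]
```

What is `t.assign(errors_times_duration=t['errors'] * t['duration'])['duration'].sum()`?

778

drop duplicate user (keep=first):
   errors  user  duration
0      18   Gus       486
1      18   Tom        83
7       6  Dana       292
filter rows where user in ['Gus', 'Dana']:
   errors  user  duration
0      18   Gus       486
7       6  Dana       292
add column errors_times_duration = t['errors'] * t['duration']:
   errors  user  duration  errors_times_duration
0      18   Gus       486                   8748
7       6  Dana       292                   1752
Taking the sum of column 'duration' gives 778.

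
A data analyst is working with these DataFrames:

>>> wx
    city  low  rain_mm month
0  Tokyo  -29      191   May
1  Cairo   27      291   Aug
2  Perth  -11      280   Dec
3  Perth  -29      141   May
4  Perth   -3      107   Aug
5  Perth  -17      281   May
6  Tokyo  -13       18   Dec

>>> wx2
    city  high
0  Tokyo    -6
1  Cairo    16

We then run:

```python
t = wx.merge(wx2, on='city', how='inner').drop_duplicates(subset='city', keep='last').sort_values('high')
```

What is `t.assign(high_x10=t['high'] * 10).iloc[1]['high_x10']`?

merge on 'city' (how='inner') → 3 rows:
    city  low  rain_mm month  high
0  Tokyo  -29      191   May    -6
1  Cairo   27      291   Aug    16
2  Tokyo  -13       18   Dec    -6
drop duplicate city (keep=last):
    city  low  rain_mm month  high
1  Cairo   27      291   Aug    16
2  Tokyo  -13       18   Dec    -6
sort by high:
    city  low  rain_mm month  high
2  Tokyo  -13       18   Dec    -6
1  Cairo   27      291   Aug    16
add column high_x10 = t['high'] * 10:
    city  low  rain_mm month  high  high_x10
2  Tokyo  -13       18   Dec    -6       -60
1  Cairo   27      291   Aug    16       160

160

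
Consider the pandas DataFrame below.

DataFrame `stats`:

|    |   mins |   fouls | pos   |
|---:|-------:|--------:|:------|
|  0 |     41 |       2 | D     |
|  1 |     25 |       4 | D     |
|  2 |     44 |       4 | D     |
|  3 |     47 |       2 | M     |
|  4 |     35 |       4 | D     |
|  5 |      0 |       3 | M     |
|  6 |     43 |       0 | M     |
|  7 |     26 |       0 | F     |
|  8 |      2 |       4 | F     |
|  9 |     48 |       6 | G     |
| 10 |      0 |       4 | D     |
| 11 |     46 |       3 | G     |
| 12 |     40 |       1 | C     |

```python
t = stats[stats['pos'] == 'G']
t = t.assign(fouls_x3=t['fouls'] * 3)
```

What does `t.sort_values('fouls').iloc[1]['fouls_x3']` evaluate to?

filter rows where pos == 'G':
    mins  fouls pos
9     48      6   G
11    46      3   G
add column fouls_x3 = t['fouls'] * 3:
    mins  fouls pos  fouls_x3
9     48      6   G        18
11    46      3   G         9
sort by fouls:
    mins  fouls pos  fouls_x3
11    46      3   G         9
9     48      6   G        18
Then the value at position 1, column 'fouls_x3': 18

18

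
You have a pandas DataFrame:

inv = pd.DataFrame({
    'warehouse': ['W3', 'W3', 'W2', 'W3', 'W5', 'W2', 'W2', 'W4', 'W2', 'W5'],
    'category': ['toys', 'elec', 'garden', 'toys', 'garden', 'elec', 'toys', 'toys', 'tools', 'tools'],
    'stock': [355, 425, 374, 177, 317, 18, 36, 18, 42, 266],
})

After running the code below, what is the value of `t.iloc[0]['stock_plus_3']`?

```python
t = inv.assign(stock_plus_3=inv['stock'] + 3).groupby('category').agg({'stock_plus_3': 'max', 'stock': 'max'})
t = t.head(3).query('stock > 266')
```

428

add column stock_plus_3 = inv['stock'] + 3:
  warehouse category  stock  stock_plus_3
0        W3     toys    355           358
1        W3     elec    425           428
2        W2   garden    374           377
3        W3     toys    177           180
4        W5   garden    317           320
5        W2     elec     18            21
6        W2     toys     36            39
7        W4     toys     18            21
8        W2    tools     42            45
9        W5    tools    266           269
group by category: max(stock_plus_3), max(stock):
          stock_plus_3  stock
category                     
elec               428    425
garden             377    374
tools              269    266
toys               358    355
take first 3 rows:
          stock_plus_3  stock
category                     
elec               428    425
garden             377    374
tools              269    266
filter rows where stock > 266:
          stock_plus_3  stock
category                     
elec               428    425
garden             377    374
Finally, value at position 0, column 'stock_plus_3' = 428.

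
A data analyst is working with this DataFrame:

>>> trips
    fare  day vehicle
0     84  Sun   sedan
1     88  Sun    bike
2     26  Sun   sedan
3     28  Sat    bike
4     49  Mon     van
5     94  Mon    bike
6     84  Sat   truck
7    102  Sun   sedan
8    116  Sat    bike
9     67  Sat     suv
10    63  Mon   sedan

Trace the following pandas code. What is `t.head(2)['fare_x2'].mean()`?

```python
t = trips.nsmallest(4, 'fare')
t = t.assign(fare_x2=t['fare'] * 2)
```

54.0

take 4 rows with smallest fare:
    fare  day vehicle
2     26  Sun   sedan
3     28  Sat    bike
4     49  Mon     van
10    63  Mon   sedan
add column fare_x2 = t['fare'] * 2:
    fare  day vehicle  fare_x2
2     26  Sun   sedan       52
3     28  Sat    bike       56
4     49  Mon     van       98
10    63  Mon   sedan      126
take first 2 rows:
   fare  day vehicle  fare_x2
2    26  Sun   sedan       52
3    28  Sat    bike       56
Hence 54.0.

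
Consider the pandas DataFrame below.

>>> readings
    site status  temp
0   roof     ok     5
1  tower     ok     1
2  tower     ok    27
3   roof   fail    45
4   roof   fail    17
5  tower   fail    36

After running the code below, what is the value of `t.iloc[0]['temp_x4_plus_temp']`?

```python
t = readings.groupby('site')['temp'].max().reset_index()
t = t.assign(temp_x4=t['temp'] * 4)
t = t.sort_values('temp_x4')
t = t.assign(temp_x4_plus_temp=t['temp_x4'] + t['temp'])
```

group by site, max of temp:
site
roof     45
tower    36
Name: temp, dtype: int64
reset_index():
    site  temp
0   roof    45
1  tower    36
add column temp_x4 = t['temp'] * 4:
    site  temp  temp_x4
0   roof    45      180
1  tower    36      144
sort by temp_x4:
    site  temp  temp_x4
1  tower    36      144
0   roof    45      180
add column temp_x4_plus_temp = t['temp_x4'] + t['temp']:
    site  temp  temp_x4  temp_x4_plus_temp
1  tower    36      144                180
0   roof    45      180                225

180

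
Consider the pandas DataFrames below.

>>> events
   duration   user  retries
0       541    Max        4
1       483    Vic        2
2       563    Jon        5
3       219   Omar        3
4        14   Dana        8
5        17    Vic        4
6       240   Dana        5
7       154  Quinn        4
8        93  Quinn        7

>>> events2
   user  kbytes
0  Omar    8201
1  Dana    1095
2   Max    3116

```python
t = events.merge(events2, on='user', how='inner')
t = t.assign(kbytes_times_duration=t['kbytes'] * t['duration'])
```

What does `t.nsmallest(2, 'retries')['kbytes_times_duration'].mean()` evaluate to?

merge on 'user' (how='inner') → 4 rows:
   duration  user  retries  kbytes
0       541   Max        4    3116
1       219  Omar        3    8201
2        14  Dana        8    1095
3       240  Dana        5    1095
add column kbytes_times_duration = t['kbytes'] * t['duration']:
   duration  user  retries  kbytes  kbytes_times_duration
0       541   Max        4    3116                1685756
1       219  Omar        3    8201                1796019
2        14  Dana        8    1095                  15330
3       240  Dana        5    1095                 262800
take 2 rows with smallest retries:
   duration  user  retries  kbytes  kbytes_times_duration
1       219  Omar        3    8201                1796019
0       541   Max        4    3116                1685756
Then the mean of column 'kbytes_times_duration': 1740887.5

1740887.5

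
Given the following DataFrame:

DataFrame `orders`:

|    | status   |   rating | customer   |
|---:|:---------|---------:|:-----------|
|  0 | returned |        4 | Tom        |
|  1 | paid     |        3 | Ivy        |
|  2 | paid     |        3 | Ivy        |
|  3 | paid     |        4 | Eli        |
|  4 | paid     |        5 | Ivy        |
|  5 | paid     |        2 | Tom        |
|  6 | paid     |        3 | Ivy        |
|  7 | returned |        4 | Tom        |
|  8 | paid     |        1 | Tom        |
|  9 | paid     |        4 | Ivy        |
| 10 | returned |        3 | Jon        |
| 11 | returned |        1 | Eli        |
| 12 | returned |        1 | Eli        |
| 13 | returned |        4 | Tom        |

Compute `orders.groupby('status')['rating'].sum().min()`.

17

group by status, sum of rating:
status
paid        25
returned    17
Name: rating, dtype: int64
Hence 17.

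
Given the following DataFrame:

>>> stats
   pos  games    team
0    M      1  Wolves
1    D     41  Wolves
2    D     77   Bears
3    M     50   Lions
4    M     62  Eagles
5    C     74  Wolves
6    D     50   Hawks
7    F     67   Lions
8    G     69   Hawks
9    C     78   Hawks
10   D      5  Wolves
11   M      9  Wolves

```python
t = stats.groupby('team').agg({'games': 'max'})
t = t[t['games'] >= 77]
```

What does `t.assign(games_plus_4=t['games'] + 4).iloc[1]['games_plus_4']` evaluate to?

group by team, max of games:
        games
team         
Bears      77
Eagles     62
Hawks      78
Lions      67
Wolves     74
filter rows where games >= 77:
       games
team        
Bears     77
Hawks     78
add column games_plus_4 = t['games'] + 4:
       games  games_plus_4
team                      
Bears     77            81
Hawks     78            82
So iloc[1]['games_plus_4'] = 82.

82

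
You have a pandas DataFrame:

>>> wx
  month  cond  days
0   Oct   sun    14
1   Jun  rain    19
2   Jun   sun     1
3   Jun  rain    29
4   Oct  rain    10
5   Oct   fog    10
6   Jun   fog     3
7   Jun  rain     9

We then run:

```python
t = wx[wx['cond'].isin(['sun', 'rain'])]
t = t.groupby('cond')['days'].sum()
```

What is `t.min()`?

filter rows where cond in ['sun', 'rain']:
  month  cond  days
0   Oct   sun    14
1   Jun  rain    19
2   Jun   sun     1
3   Jun  rain    29
4   Oct  rain    10
7   Jun  rain     9
group by cond, sum of days:
cond
rain    67
sun     15
Name: days, dtype: int64

15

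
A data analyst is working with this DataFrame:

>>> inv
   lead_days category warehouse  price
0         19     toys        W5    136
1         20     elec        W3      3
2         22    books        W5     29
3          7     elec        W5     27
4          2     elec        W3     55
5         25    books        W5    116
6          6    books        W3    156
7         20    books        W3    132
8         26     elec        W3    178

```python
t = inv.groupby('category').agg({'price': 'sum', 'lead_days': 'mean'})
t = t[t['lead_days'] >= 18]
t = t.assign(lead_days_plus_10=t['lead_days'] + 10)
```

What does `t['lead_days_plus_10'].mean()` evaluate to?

group by category: sum(price), mean(lead_days):
          price  lead_days
category                  
books       433      18.25
elec        263      13.75
toys        136      19.00
filter rows where lead_days >= 18:
          price  lead_days
category                  
books       433      18.25
toys        136      19.00
add column lead_days_plus_10 = t['lead_days'] + 10:
          price  lead_days  lead_days_plus_10
category                                     
books       433      18.25              28.25
toys        136      19.00              29.00
The mean of column 'lead_days_plus_10' is 28.625.

28.625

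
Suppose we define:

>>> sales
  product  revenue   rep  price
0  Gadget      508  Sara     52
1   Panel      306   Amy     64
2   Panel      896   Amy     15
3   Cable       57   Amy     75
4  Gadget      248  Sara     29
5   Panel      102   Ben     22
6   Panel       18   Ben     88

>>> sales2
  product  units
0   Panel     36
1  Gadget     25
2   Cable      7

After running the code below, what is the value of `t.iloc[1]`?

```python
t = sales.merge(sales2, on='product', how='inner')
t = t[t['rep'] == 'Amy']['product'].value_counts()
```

1

merge on 'product' (how='inner') → 7 rows:
  product  revenue   rep  price  units
0  Gadget      508  Sara     52     25
1   Panel      306   Amy     64     36
2   Panel      896   Amy     15     36
3   Cable       57   Amy     75      7
4  Gadget      248  Sara     29     25
5   Panel      102   Ben     22     36
6   Panel       18   Ben     88     36
filter rows where rep == 'Amy':
  product  revenue  rep  price  units
1   Panel      306  Amy     64     36
2   Panel      896  Amy     15     36
3   Cable       57  Amy     75      7
value_counts of product:
product
Panel    2
Cable    1
Name: count, dtype: int64
Finally, value at position 1 = 1.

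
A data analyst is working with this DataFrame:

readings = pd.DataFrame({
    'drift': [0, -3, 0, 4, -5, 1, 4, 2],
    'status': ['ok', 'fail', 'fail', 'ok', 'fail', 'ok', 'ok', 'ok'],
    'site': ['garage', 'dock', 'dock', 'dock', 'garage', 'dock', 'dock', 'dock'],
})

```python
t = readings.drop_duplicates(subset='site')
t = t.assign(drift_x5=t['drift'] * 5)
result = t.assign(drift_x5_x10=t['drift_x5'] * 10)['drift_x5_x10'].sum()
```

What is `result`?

-150

drop duplicate site (keep=first):
   drift status    site
0      0     ok  garage
1     -3   fail    dock
add column drift_x5 = t['drift'] * 5:
   drift status    site  drift_x5
0      0     ok  garage         0
1     -3   fail    dock       -15
add column drift_x5_x10 = t['drift_x5'] * 10:
   drift status    site  drift_x5  drift_x5_x10
0      0     ok  garage         0             0
1     -3   fail    dock       -15          -150
Hence -150.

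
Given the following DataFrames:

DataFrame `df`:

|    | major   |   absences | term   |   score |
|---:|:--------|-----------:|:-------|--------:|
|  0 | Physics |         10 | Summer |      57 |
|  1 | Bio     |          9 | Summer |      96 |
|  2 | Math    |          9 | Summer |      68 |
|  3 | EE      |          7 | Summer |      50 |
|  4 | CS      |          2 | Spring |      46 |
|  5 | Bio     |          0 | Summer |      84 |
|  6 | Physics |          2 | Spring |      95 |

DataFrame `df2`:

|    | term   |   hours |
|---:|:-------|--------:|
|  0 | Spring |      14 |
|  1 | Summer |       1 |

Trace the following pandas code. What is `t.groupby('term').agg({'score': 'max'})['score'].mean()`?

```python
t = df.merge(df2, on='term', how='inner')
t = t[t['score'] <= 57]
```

51.5

merge on 'term' (how='inner') → 7 rows:
     major  absences    term  score  hours
0  Physics        10  Summer     57      1
1      Bio         9  Summer     96      1
2     Math         9  Summer     68      1
3       EE         7  Summer     50      1
4       CS         2  Spring     46     14
5      Bio         0  Summer     84      1
6  Physics         2  Spring     95     14
filter rows where score <= 57:
     major  absences    term  score  hours
0  Physics        10  Summer     57      1
3       EE         7  Summer     50      1
4       CS         2  Spring     46     14
group by term, max of score:
        score
term         
Spring     46
Summer     57
mean of column 'score' → 51.5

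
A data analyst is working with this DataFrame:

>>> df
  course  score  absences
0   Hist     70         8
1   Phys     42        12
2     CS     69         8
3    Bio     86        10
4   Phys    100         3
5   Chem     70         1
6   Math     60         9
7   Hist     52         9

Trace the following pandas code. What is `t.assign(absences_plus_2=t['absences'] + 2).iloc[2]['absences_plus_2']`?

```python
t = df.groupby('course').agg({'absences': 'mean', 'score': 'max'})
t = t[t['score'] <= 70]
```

10.5

group by course: mean(absences), max(score):
        absences  score
course                 
Bio         10.0     86
CS           8.0     69
Chem         1.0     70
Hist         8.5     70
Math         9.0     60
Phys         7.5    100
filter rows where score <= 70:
        absences  score
course                 
CS           8.0     69
Chem         1.0     70
Hist         8.5     70
Math         9.0     60
add column absences_plus_2 = t['absences'] + 2:
        absences  score  absences_plus_2
course                                  
CS           8.0     69             10.0
Chem         1.0     70              3.0
Hist         8.5     70             10.5
Math         9.0     60             11.0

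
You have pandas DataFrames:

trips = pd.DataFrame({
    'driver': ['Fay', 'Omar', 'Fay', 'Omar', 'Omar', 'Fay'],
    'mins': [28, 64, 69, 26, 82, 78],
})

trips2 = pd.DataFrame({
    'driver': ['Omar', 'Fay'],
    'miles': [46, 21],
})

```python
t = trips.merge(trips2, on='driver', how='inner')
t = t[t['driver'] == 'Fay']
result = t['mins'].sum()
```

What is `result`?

merge on 'driver' (how='inner') → 6 rows:
  driver  mins  miles
0    Fay    28     21
1   Omar    64     46
2    Fay    69     21
3   Omar    26     46
4   Omar    82     46
5    Fay    78     21
filter rows where driver == 'Fay':
  driver  mins  miles
0    Fay    28     21
2    Fay    69     21
5    Fay    78     21
Hence 175.

175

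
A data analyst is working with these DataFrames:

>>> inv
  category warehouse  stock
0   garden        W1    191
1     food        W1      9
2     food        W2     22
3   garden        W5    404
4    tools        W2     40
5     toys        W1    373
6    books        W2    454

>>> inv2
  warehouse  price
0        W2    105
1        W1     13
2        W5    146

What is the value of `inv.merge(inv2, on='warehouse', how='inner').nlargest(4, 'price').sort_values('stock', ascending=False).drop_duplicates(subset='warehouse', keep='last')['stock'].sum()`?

426

merge on 'warehouse' (how='inner') → 7 rows:
  category warehouse  stock  price
0   garden        W1    191     13
1     food        W1      9     13
2     food        W2     22    105
3   garden        W5    404    146
4    tools        W2     40    105
5     toys        W1    373     13
6    books        W2    454    105
take 4 rows with largest price:
  category warehouse  stock  price
3   garden        W5    404    146
2     food        W2     22    105
4    tools        W2     40    105
6    books        W2    454    105
sort by stock descending:
  category warehouse  stock  price
6    books        W2    454    105
3   garden        W5    404    146
4    tools        W2     40    105
2     food        W2     22    105
drop duplicate warehouse (keep=last):
  category warehouse  stock  price
3   garden        W5    404    146
2     food        W2     22    105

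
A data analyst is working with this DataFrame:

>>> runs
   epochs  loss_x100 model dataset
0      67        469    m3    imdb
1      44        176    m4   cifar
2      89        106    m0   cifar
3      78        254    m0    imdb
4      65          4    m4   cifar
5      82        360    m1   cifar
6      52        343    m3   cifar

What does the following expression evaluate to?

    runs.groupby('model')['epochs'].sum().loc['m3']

group by model, sum of epochs:
model
m0    167
m1     82
m3    119
m4    109
Name: epochs, dtype: int64
value at index 'm3' → 119

119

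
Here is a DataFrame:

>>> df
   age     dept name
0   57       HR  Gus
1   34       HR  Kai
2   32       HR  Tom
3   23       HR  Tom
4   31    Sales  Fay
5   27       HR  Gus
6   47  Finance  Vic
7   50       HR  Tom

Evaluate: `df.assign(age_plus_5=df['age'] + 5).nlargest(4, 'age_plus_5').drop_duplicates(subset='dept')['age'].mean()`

add column age_plus_5 = df['age'] + 5:
   age     dept name  age_plus_5
0   57       HR  Gus          62
1   34       HR  Kai          39
2   32       HR  Tom          37
3   23       HR  Tom          28
4   31    Sales  Fay          36
5   27       HR  Gus          32
6   47  Finance  Vic          52
7   50       HR  Tom          55
take 4 rows with largest age_plus_5:
   age     dept name  age_plus_5
0   57       HR  Gus          62
7   50       HR  Tom          55
6   47  Finance  Vic          52
1   34       HR  Kai          39
drop duplicate dept (keep=first):
   age     dept name  age_plus_5
0   57       HR  Gus          62
6   47  Finance  Vic          52
Then the mean of column 'age': 52.0

52.0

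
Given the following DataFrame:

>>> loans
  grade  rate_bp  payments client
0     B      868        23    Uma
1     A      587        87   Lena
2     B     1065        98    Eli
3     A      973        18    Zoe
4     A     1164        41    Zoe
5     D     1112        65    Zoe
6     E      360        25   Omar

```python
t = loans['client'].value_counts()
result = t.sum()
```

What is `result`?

value_counts of client:
client
Zoe     3
Uma     1
Lena    1
Eli     1
Omar    1
Name: count, dtype: int64
Finally, sum of the resulting series = 7.

7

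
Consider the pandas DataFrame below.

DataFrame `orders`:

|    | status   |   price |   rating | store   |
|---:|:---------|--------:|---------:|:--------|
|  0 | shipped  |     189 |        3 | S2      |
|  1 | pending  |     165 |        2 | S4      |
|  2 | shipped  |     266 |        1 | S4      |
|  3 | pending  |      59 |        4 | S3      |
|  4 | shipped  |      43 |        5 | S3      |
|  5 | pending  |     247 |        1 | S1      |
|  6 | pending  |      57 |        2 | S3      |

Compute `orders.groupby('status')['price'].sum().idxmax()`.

pending

group by status, sum of price:
status
pending    528
shipped    498
Name: price, dtype: int64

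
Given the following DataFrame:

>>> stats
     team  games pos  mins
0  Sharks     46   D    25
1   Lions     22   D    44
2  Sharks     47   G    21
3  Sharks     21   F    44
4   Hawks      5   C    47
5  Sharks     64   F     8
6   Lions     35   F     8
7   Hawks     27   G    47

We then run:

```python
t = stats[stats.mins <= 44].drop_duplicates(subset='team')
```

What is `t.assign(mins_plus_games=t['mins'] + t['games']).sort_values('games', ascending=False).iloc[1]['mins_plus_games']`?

66

filter rows where mins <= 44:
     team  games pos  mins
0  Sharks     46   D    25
1   Lions     22   D    44
2  Sharks     47   G    21
3  Sharks     21   F    44
5  Sharks     64   F     8
6   Lions     35   F     8
drop duplicate team (keep=first):
     team  games pos  mins
0  Sharks     46   D    25
1   Lions     22   D    44
add column mins_plus_games = t['mins'] + t['games']:
     team  games pos  mins  mins_plus_games
0  Sharks     46   D    25               71
1   Lions     22   D    44               66
sort by games descending:
     team  games pos  mins  mins_plus_games
0  Sharks     46   D    25               71
1   Lions     22   D    44               66
So iloc[1]['mins_plus_games'] = 66.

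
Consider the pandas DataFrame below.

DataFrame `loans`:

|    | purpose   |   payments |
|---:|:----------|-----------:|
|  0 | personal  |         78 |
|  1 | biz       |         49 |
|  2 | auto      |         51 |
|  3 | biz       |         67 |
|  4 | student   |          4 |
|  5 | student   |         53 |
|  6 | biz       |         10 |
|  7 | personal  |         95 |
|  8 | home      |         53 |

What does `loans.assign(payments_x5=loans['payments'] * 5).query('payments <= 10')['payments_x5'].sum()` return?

70

add column payments_x5 = loans['payments'] * 5:
    purpose  payments  payments_x5
0  personal        78          390
1       biz        49          245
2      auto        51          255
3       biz        67          335
4   student         4           20
5   student        53          265
6       biz        10           50
7  personal        95          475
8      home        53          265
filter rows where payments <= 10:
   purpose  payments  payments_x5
4  student         4           20
6      biz        10           50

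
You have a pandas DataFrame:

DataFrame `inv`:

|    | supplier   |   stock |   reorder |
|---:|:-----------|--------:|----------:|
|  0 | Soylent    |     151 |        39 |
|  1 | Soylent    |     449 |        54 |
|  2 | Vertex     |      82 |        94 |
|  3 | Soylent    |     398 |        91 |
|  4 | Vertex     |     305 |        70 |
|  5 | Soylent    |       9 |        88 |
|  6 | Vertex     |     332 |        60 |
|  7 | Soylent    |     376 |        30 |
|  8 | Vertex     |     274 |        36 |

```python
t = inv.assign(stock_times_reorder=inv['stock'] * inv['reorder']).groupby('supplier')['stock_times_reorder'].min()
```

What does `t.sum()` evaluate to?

add column stock_times_reorder = inv['stock'] * inv['reorder']:
  supplier  stock  reorder  stock_times_reorder
0  Soylent    151       39                 5889
1  Soylent    449       54                24246
2   Vertex     82       94                 7708
3  Soylent    398       91                36218
4   Vertex    305       70                21350
5  Soylent      9       88                  792
6   Vertex    332       60                19920
7  Soylent    376       30                11280
8   Vertex    274       36                 9864
group by supplier, min of stock_times_reorder:
supplier
Soylent     792
Vertex     7708
Name: stock_times_reorder, dtype: int64
So sum() = 8500.

8500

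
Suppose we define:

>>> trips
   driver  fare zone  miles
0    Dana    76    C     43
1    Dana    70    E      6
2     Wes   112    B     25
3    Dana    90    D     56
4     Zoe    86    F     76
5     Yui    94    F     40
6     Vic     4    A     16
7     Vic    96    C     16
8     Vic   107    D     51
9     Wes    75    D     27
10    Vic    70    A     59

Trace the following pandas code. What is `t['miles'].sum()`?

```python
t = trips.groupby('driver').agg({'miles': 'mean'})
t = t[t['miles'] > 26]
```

group by driver, mean of miles:
        miles
driver       
Dana     35.0
Vic      35.5
Wes      26.0
Yui      40.0
Zoe      76.0
filter rows where miles > 26:
        miles
driver       
Dana     35.0
Vic      35.5
Yui      40.0
Zoe      76.0

186.5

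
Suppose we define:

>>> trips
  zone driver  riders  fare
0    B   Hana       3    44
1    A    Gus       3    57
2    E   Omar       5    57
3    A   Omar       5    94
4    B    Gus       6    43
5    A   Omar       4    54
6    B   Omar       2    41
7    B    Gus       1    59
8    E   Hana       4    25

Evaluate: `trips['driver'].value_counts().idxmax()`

value_counts of driver:
driver
Omar    4
Gus     3
Hana    2
Name: count, dtype: int64
Finally, label with the largest value = Omar.

Omar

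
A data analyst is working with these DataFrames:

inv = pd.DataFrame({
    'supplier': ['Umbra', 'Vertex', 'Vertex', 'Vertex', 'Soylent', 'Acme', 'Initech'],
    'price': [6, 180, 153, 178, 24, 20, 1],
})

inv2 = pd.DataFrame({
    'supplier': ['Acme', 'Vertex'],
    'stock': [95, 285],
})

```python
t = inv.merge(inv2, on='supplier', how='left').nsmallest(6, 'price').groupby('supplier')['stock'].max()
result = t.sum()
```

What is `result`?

380.0

merge on 'supplier' (how='left') → 7 rows:
  supplier  price  stock
0    Umbra      6    NaN
1   Vertex    180  285.0
2   Vertex    153  285.0
3   Vertex    178  285.0
4  Soylent     24    NaN
5     Acme     20   95.0
6  Initech      1    NaN
take 6 rows with smallest price:
  supplier  price  stock
6  Initech      1    NaN
0    Umbra      6    NaN
5     Acme     20   95.0
4  Soylent     24    NaN
2   Vertex    153  285.0
3   Vertex    178  285.0
group by supplier, max of stock:
supplier
Acme        95.0
Initech      NaN
Soylent      NaN
Umbra        NaN
Vertex     285.0
Name: stock, dtype: float64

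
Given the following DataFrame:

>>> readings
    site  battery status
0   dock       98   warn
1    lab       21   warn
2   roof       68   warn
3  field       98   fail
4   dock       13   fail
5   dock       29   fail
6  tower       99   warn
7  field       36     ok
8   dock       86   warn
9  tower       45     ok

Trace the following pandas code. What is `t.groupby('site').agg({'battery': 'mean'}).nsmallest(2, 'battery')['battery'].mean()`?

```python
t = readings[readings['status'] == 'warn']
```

44.5

filter rows where status == 'warn':
    site  battery status
0   dock       98   warn
1    lab       21   warn
2   roof       68   warn
6  tower       99   warn
8   dock       86   warn
group by site, mean of battery:
       battery
site          
dock      92.0
lab       21.0
roof      68.0
tower     99.0
take 2 rows with smallest battery:
      battery
site         
lab      21.0
roof     68.0
Hence 44.5.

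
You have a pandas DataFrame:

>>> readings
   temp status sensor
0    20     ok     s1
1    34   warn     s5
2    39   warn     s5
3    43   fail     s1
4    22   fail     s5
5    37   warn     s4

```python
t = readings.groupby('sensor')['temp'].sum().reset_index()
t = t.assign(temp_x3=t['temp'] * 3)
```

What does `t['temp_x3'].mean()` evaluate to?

group by sensor, sum of temp:
sensor
s1    63
s4    37
s5    95
Name: temp, dtype: int64
reset_index():
  sensor  temp
0     s1    63
1     s4    37
2     s5    95
add column temp_x3 = t['temp'] * 3:
  sensor  temp  temp_x3
0     s1    63      189
1     s4    37      111
2     s5    95      285
Hence 195.0.

195.0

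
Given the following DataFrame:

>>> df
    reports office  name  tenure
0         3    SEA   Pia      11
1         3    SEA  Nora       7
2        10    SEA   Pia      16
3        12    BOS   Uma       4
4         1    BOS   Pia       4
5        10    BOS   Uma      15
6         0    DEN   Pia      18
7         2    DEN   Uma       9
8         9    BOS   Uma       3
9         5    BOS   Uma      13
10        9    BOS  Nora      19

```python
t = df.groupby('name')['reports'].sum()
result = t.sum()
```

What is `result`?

64

group by name, sum of reports:
name
Nora    12
Pia     14
Uma     38
Name: reports, dtype: int64
Finally, sum of the resulting series = 64.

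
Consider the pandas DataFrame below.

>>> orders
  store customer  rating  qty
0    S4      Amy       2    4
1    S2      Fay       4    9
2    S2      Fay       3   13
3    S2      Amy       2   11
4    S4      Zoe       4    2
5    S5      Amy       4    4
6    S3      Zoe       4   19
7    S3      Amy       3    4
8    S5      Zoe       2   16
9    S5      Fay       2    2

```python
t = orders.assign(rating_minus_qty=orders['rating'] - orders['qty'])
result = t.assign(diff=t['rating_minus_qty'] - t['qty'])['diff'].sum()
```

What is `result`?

add column rating_minus_qty = orders['rating'] - orders['qty']:
  store customer  rating  qty  rating_minus_qty
0    S4      Amy       2    4                -2
1    S2      Fay       4    9                -5
2    S2      Fay       3   13               -10
3    S2      Amy       2   11                -9
4    S4      Zoe       4    2                 2
5    S5      Amy       4    4                 0
6    S3      Zoe       4   19               -15
7    S3      Amy       3    4                -1
8    S5      Zoe       2   16               -14
9    S5      Fay       2    2                 0
add column diff = t['rating_minus_qty'] - t['qty']:
  store customer  rating  qty  rating_minus_qty  diff
0    S4      Amy       2    4                -2    -6
1    S2      Fay       4    9                -5   -14
2    S2      Fay       3   13               -10   -23
3    S2      Amy       2   11                -9   -20
4    S4      Zoe       4    2                 2     0
5    S5      Amy       4    4                 0    -4
6    S3      Zoe       4   19               -15   -34
7    S3      Amy       3    4                -1    -5
8    S5      Zoe       2   16               -14   -30
9    S5      Fay       2    2                 0    -2
sum of column 'diff' → -138

-138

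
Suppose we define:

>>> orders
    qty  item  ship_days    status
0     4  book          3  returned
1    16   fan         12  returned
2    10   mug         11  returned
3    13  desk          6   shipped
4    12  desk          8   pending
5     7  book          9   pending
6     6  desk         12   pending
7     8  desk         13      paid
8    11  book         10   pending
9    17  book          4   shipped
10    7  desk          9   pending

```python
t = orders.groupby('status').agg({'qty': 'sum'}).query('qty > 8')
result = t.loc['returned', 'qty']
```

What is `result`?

30

group by status, sum of qty:
          qty
status       
paid        8
pending    43
returned   30
shipped    30
filter rows where qty > 8:
          qty
status       
pending    43
returned   30
shipped    30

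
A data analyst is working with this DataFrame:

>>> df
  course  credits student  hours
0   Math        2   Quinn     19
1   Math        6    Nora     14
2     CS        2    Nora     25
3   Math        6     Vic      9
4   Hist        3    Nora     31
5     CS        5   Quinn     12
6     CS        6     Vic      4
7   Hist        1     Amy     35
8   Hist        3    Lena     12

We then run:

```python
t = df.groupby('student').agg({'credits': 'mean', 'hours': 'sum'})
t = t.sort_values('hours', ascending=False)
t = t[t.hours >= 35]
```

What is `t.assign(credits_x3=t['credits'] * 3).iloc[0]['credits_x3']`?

11.0

group by student: mean(credits), sum(hours):
          credits  hours
student                 
Amy      1.000000     35
Lena     3.000000     12
Nora     3.666667     70
Quinn    3.500000     31
Vic      6.000000     13
sort by hours descending:
          credits  hours
student                 
Nora     3.666667     70
Amy      1.000000     35
Quinn    3.500000     31
Vic      6.000000     13
Lena     3.000000     12
filter rows where hours >= 35:
          credits  hours
student                 
Nora     3.666667     70
Amy      1.000000     35
add column credits_x3 = t['credits'] * 3:
          credits  hours  credits_x3
student                             
Nora     3.666667     70        11.0
Amy      1.000000     35         3.0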